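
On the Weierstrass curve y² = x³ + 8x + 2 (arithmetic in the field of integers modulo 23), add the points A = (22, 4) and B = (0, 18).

(22, 4) + (0, 18). λ = (18 - 4)/(0 - 22) ≡ 14/1 mod 23. 1⁻¹ ≡ 1 (mod 23), so λ ≡ 14.
  x = λ² - 22 - 0 = 196 - 22 ≡ 13; y = λ·(22 - 13) - 4 ≡ 7. → (13, 7)

(13, 7)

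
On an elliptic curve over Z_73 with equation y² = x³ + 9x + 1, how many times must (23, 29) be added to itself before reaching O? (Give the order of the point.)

11

2P: tangent at (23, 29): λ = (3·23² + 9)/(2·29) ≡ 63/58. 58⁻¹ ≡ 34 (mod 73), so λ ≡ 63·34 ≡ 25.
  x = λ² - 23 - 23 = 625 - 46 ≡ 68; y = λ·(23 - 68) - 29 ≡ 14. → (68, 14)
3P: (68, 14) + (23, 29). λ = (29 - 14)/(23 - 68) ≡ 15/28 mod 73. 28⁻¹ ≡ 60 (mod 73) since 28·60 = 1680 ≡ 1, so λ ≡ 24.
  x = λ² - 68 - 23 = 576 - 91 ≡ 47; y = λ·(68 - 47) - 14 ≡ 52. → (47, 52)
4P: (47, 52) + (23, 29). λ = (29 - 52)/(23 - 47) ≡ 50/49 mod 73. 49⁻¹ ≡ 3 (mod 73), so λ ≡ 4.
  x = λ² - 47 - 23 = 16 - 70 ≡ 19; y = λ·(47 - 19) - 52 ≡ 60. → (19, 60)
5P: (19, 60) + (23, 29). λ = (29 - 60)/(23 - 19) ≡ 42/4 mod 73. 4⁻¹ ≡ 55 (mod 73), so λ ≡ 47.
  x = λ² - 19 - 23 = 2209 - 42 ≡ 50; y = λ·(19 - 50) - 60 ≡ 16. → (50, 16)
6P: (50, 16) + (23, 29). λ = (29 - 16)/(23 - 50) ≡ 13/46 mod 73. 46⁻¹ ≡ 27 (mod 73), so λ ≡ 59.
  x = λ² - 50 - 23 = 3481 - 73 ≡ 50; y = λ·(50 - 50) - 16 ≡ 57. → (50, 57)
7P: (50, 57) + (23, 29). λ = (29 - 57)/(23 - 50) ≡ 45/46 mod 73. 46⁻¹ ≡ 27 (mod 73) since 46·27 = 1242 ≡ 1, so λ ≡ 47.
  x = λ² - 50 - 23 = 2209 - 73 ≡ 19; y = λ·(50 - 19) - 57 ≡ 13. → (19, 13)
8P: (19, 13) + (23, 29). λ = (29 - 13)/(23 - 19) ≡ 16/4 mod 73. 4⁻¹ ≡ 55 (mod 73), so λ ≡ 4.
  x = λ² - 19 - 23 = 16 - 42 ≡ 47; y = λ·(19 - 47) - 13 ≡ 21. → (47, 21)
9P: (47, 21) + (23, 29). λ = (29 - 21)/(23 - 47) ≡ 8/49 mod 73. 49⁻¹ ≡ 3 (mod 73), so λ ≡ 24.
  x = λ² - 47 - 23 = 576 - 70 ≡ 68; y = λ·(47 - 68) - 21 ≡ 59. → (68, 59)
10P: (68, 59) + (23, 29). λ = (29 - 59)/(23 - 68) ≡ 43/28 mod 73. 28⁻¹ ≡ 60 (mod 73), so λ ≡ 25.
  x = λ² - 68 - 23 = 625 - 91 ≡ 23; y = λ·(68 - 23) - 59 ≡ 44. → (23, 44)
11P: (23, 44) + (23, 29): same x and y₁ ≡ -y₂, so the sum is O.
11P = O, so the order is 11.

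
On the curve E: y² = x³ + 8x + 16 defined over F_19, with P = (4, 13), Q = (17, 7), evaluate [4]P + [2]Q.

First 4P:
Repeated addition: build up to 4P.
2P: tangent at (4, 13): λ = (3·4² + 8)/(2·13) ≡ 18/7. 7⁻¹ ≡ 11 (mod 19), so λ ≡ 18·11 ≡ 8.
  x = λ² - 4 - 4 = 64 - 8 ≡ 18; y = λ·(4 - 18) - 13 ≡ 8. → (18, 8)
3P: (18, 8) + (4, 13). λ = (13 - 8)/(4 - 18) ≡ 5/5 mod 19. 5⁻¹ ≡ 4 (mod 19), so λ ≡ 1.
  x = λ² - 18 - 4 = 1 - 22 ≡ 17; y = λ·(18 - 17) - 8 ≡ 12. → (17, 12)
4P: (17, 12) + (4, 13). λ = (13 - 12)/(4 - 17) ≡ 1/6 mod 19. 6⁻¹ ≡ 16 (mod 19) since 6·16 = 96 ≡ 1, so λ ≡ 16.
  x = λ² - 17 - 4 = 256 - 21 ≡ 7; y = λ·(17 - 7) - 12 ≡ 15. → (7, 15)
4P = (7, 15).
Next 2Q:
Repeated addition: build up to 2Q.
2Q: tangent at (17, 7): λ = (3·17² + 8)/(2·7) ≡ 1/14. 14⁻¹ ≡ 15 (mod 19), so λ ≡ 1·15 ≡ 15.
  x = λ² - 17 - 17 = 225 - 34 ≡ 1; y = λ·(17 - 1) - 7 ≡ 5. → (1, 5)
2Q = (1, 5).
Finally 4P + 2Q:
(7, 15) + (1, 5). λ = (5 - 15)/(1 - 7) ≡ 9/13 mod 19. 13⁻¹ ≡ 3 (mod 19) since 13·3 = 39 ≡ 1, so λ ≡ 8.
  x = λ² - 7 - 1 = 64 - 8 ≡ 18; y = λ·(7 - 18) - 15 ≡ 11. → (18, 11)

(18, 11)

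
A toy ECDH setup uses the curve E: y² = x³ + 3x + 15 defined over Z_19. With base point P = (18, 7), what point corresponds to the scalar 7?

Double-and-add on 7 = (111)₂. Start with P = (18, 7) for the leading 1-bit.
double: tangent at (18, 7): λ = (3·18² + 3)/(2·7) ≡ 6/14. 14⁻¹ ≡ 15 (mod 19), so λ ≡ 6·15 ≡ 14.
  x = λ² - 18 - 18 = 196 - 36 ≡ 8; y = λ·(18 - 8) - 7 ≡ 0. → (8, 0)
add P: (8, 0) + (18, 7). λ = (7 - 0)/(18 - 8) ≡ 7/10 mod 19. 10⁻¹ ≡ 2 (mod 19), so λ ≡ 14.
  x = λ² - 8 - 18 = 196 - 26 ≡ 18; y = λ·(8 - 18) - 0 ≡ 12. → (18, 12)
double: tangent at (18, 12): λ = (3·18² + 3)/(2·12) ≡ 6/5. 5⁻¹ ≡ 4 (mod 19), so λ ≡ 6·4 ≡ 5.
  x = λ² - 18 - 18 = 25 - 36 ≡ 8; y = λ·(18 - 8) - 12 ≡ 0. → (8, 0)
add P: (8, 0) + (18, 7). λ = (7 - 0)/(18 - 8) ≡ 7/10 mod 19. 10⁻¹ ≡ 2 (mod 19) since 10·2 = 20 ≡ 1, so λ ≡ 14.
  x = λ² - 8 - 18 = 196 - 26 ≡ 18; y = λ·(8 - 18) - 0 ≡ 12. → (18, 12)

(18, 12)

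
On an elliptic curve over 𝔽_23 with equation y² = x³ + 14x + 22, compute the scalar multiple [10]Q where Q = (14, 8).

Double-and-add on 10 = (1010)₂. Start with Q = (14, 8) for the leading 1-bit.
double: tangent at (14, 8): λ = (3·14² + 14)/(2·8) ≡ 4/16. 16⁻¹ ≡ 13 (mod 23), so λ ≡ 4·13 ≡ 6.
  x = λ² - 14 - 14 = 36 - 28 ≡ 8; y = λ·(14 - 8) - 8 ≡ 5. → (8, 5)
double: tangent at (8, 5): λ = (3·8² + 14)/(2·5) ≡ 22/10. 10⁻¹ ≡ 7 (mod 23), so λ ≡ 22·7 ≡ 16.
  x = λ² - 8 - 8 = 256 - 16 ≡ 10; y = λ·(8 - 10) - 5 ≡ 9. → (10, 9)
add Q: (10, 9) + (14, 8). λ = (8 - 9)/(14 - 10) ≡ 22/4 mod 23. 4⁻¹ ≡ 6 (mod 23), so λ ≡ 17.
  x = λ² - 10 - 14 = 289 - 24 ≡ 12; y = λ·(10 - 12) - 9 ≡ 3. → (12, 3)
double: tangent at (12, 3): λ = (3·12² + 14)/(2·3) ≡ 9/6. 6⁻¹ ≡ 4 (mod 23) since 6·4 = 24 ≡ 1, so λ ≡ 9·4 ≡ 13.
  x = λ² - 12 - 12 = 169 - 24 ≡ 7; y = λ·(12 - 7) - 3 ≡ 16. → (7, 16)

(7, 16)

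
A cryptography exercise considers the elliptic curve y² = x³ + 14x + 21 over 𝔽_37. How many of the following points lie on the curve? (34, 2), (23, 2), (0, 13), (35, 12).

2

(34, 2): 2² ≡ 4, rhs ≡ 26 → off.
(23, 2): 2² ≡ 4, rhs ≡ 4 → on.
(0, 13): 13² ≡ 21, rhs ≡ 21 → on.
(35, 12): 12² ≡ 33, rhs ≡ 22 → off.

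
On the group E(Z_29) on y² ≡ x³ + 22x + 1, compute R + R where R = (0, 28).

(5, 27)

tangent at (0, 28): λ = (3·0² + 22)/(2·28) ≡ 22/27. 27⁻¹ ≡ 14 (mod 29), so λ ≡ 22·14 ≡ 18.
  x = λ² - 0 - 0 = 324 - 0 ≡ 5; y = λ·(0 - 5) - 28 ≡ 27. → (5, 27)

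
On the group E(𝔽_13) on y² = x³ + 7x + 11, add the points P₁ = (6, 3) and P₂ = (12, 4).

(12, 9)

(6, 3) + (12, 4). λ = (4 - 3)/(12 - 6) ≡ 1/6 mod 13. 6⁻¹ ≡ 11 (mod 13) since 6·11 = 66 ≡ 1, so λ ≡ 11.
  x = λ² - 6 - 12 = 121 - 18 ≡ 12; y = λ·(6 - 12) - 3 ≡ 9. → (12, 9)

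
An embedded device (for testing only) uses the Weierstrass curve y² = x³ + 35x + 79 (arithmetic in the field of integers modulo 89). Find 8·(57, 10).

(40, 8)

Write G = (57, 10).
Repeated addition: build up to 8G.
2G: tangent at (57, 10): λ = (3·57² + 35)/(2·10) ≡ 81/20. 20⁻¹ ≡ 49 (mod 89), so λ ≡ 81·49 ≡ 53.
  x = λ² - 57 - 57 = 2809 - 114 ≡ 25; y = λ·(57 - 25) - 10 ≡ 84. → (25, 84)
3G: (25, 84) + (57, 10). λ = (10 - 84)/(57 - 25) ≡ 15/32 mod 89. 32⁻¹ ≡ 64 (mod 89) since 32·64 = 2048 ≡ 1, so λ ≡ 70.
  x = λ² - 25 - 57 = 4900 - 82 ≡ 12; y = λ·(25 - 12) - 84 ≡ 25. → (12, 25)
4G: (12, 25) + (57, 10). λ = (10 - 25)/(57 - 12) ≡ 74/45 mod 89. 45⁻¹ ≡ 2 (mod 89), so λ ≡ 59.
  x = λ² - 12 - 57 = 3481 - 69 ≡ 30; y = λ·(12 - 30) - 25 ≡ 70. → (30, 70)
5G: (30, 70) + (57, 10). λ = (10 - 70)/(57 - 30) ≡ 29/27 mod 89. 27⁻¹ ≡ 33 (mod 89) since 27·33 = 891 ≡ 1, so λ ≡ 67.
  x = λ² - 30 - 57 = 4489 - 87 ≡ 41; y = λ·(30 - 41) - 70 ≡ 83. → (41, 83)
6G: (41, 83) + (57, 10). λ = (10 - 83)/(57 - 41) ≡ 16/16 mod 89. 16⁻¹ ≡ 39 (mod 89) since 16·39 = 624 ≡ 1, so λ ≡ 1.
  x = λ² - 41 - 57 = 1 - 98 ≡ 81; y = λ·(41 - 81) - 83 ≡ 55. → (81, 55)
7G: (81, 55) + (57, 10). λ = (10 - 55)/(57 - 81) ≡ 44/65 mod 89. 65⁻¹ ≡ 63 (mod 89), so λ ≡ 13.
  x = λ² - 81 - 57 = 169 - 138 ≡ 31; y = λ·(81 - 31) - 55 ≡ 61. → (31, 61)
8G: (31, 61) + (57, 10). λ = (10 - 61)/(57 - 31) ≡ 38/26 mod 89. 26⁻¹ ≡ 24 (mod 89) since 26·24 = 624 ≡ 1, so λ ≡ 22.
  x = λ² - 31 - 57 = 484 - 88 ≡ 40; y = λ·(31 - 40) - 61 ≡ 8. → (40, 8)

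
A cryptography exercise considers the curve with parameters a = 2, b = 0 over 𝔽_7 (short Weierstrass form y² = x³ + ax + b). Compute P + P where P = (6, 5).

(4, 3)

tangent at (6, 5): λ = (3·6² + 2)/(2·5) ≡ 5/3. 3⁻¹ ≡ 5 (mod 7) since 3·5 = 15 ≡ 1, so λ ≡ 5·5 ≡ 4.
  x = λ² - 6 - 6 = 16 - 12 ≡ 4; y = λ·(6 - 4) - 5 ≡ 3. → (4, 3)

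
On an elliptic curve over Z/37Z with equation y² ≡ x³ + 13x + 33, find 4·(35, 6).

(2, 20)

Write Q = (35, 6).
Double-and-add on 4 = (100)₂. Start with Q = (35, 6) for the leading 1-bit.
double: tangent at (35, 6): λ = (3·35² + 13)/(2·6) ≡ 25/12. 12⁻¹ ≡ 34 (mod 37), so λ ≡ 25·34 ≡ 36.
  x = λ² - 35 - 35 = 1296 - 70 ≡ 5; y = λ·(35 - 5) - 6 ≡ 1. → (5, 1)
double: tangent at (5, 1): λ = (3·5² + 13)/(2·1) ≡ 14/2. 2⁻¹ ≡ 19 (mod 37), so λ ≡ 14·19 ≡ 7.
  x = λ² - 5 - 5 = 49 - 10 ≡ 2; y = λ·(5 - 2) - 1 ≡ 20. → (2, 20)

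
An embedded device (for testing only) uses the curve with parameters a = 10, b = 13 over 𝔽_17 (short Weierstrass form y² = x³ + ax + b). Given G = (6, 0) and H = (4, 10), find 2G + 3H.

(10, 5)

First 2G:
Repeated addition: build up to 2G.
2G: (6, 0) + (6, 0): same x and y₁ ≡ -y₂, so the sum is 𝒪.
2G = 𝒪.
Next 3H:
Repeated addition: build up to 3H.
2H: tangent at (4, 10): λ = (3·4² + 10)/(2·10) ≡ 7/3. 3⁻¹ ≡ 6 (mod 17), so λ ≡ 7·6 ≡ 8.
  x = λ² - 4 - 4 = 64 - 8 ≡ 5; y = λ·(4 - 5) - 10 ≡ 16. → (5, 16)
3H: (5, 16) + (4, 10). λ = (10 - 16)/(4 - 5) ≡ 11/16 mod 17. 16⁻¹ ≡ 16 (mod 17), so λ ≡ 6.
  x = λ² - 5 - 4 = 36 - 9 ≡ 10; y = λ·(5 - 10) - 16 ≡ 5. → (10, 5)
3H = (10, 5).
Finally 2G + 3H:
𝒪 + (10, 5) = (10, 5) (identity).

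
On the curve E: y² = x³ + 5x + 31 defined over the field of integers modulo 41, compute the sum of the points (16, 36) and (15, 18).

(16, 36) + (15, 18). λ = (18 - 36)/(15 - 16) ≡ 23/40 mod 41. 40⁻¹ ≡ 40 (mod 41), so λ ≡ 18.
  x = λ² - 16 - 15 = 324 - 31 ≡ 6; y = λ·(16 - 6) - 36 ≡ 21. → (6, 21)

(6, 21)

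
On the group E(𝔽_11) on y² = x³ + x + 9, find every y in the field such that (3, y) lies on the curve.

x³ + 1x + 9 = 39 ≡ 6 (mod 11).
6 is a non-residue mod 11; no y exists.

none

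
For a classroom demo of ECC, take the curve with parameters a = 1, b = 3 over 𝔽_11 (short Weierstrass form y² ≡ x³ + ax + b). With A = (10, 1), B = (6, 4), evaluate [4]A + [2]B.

First 4A:
Double-and-add on 4 = (100)₂. Start with A = (10, 1) for the leading 1-bit.
double: tangent at (10, 1): λ = (3·10² + 1)/(2·1) ≡ 4/2. 2⁻¹ ≡ 6 (mod 11), so λ ≡ 4·6 ≡ 2.
  x = λ² - 10 - 10 = 4 - 20 ≡ 6; y = λ·(10 - 6) - 1 ≡ 7. → (6, 7)
double: tangent at (6, 7): λ = (3·6² + 1)/(2·7) ≡ 10/3. 3⁻¹ ≡ 4 (mod 11), so λ ≡ 10·4 ≡ 7.
  x = λ² - 6 - 6 = 49 - 12 ≡ 4; y = λ·(6 - 4) - 7 ≡ 7. → (4, 7)
4A = (4, 7).
Next 2B:
Repeated addition: build up to 2B.
2B: tangent at (6, 4): λ = (3·6² + 1)/(2·4) ≡ 10/8. 8⁻¹ ≡ 7 (mod 11) since 8·7 = 56 ≡ 1, so λ ≡ 10·7 ≡ 4.
  x = λ² - 6 - 6 = 16 - 12 ≡ 4; y = λ·(6 - 4) - 4 ≡ 4. → (4, 4)
2B = (4, 4).
Finally 4A + 2B:
(4, 7) + (4, 4): same x and y₁ ≡ -y₂, so the sum is ∞.

O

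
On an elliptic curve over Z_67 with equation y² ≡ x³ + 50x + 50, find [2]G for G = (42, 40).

(65, 64)

tangent at (42, 40): λ = (3·42² + 50)/(2·40) ≡ 49/13. 13⁻¹ ≡ 31 (mod 67) since 13·31 = 403 ≡ 1, so λ ≡ 49·31 ≡ 45.
  x = λ² - 42 - 42 = 2025 - 84 ≡ 65; y = λ·(42 - 65) - 40 ≡ 64. → (65, 64)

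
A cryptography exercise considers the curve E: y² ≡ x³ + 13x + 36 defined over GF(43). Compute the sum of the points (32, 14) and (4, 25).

(32, 29)

(32, 14) + (4, 25). λ = (25 - 14)/(4 - 32) ≡ 11/15 mod 43. 15⁻¹ ≡ 23 (mod 43) since 15·23 = 345 ≡ 1, so λ ≡ 38.
  x = λ² - 32 - 4 = 1444 - 36 ≡ 32; y = λ·(32 - 32) - 14 ≡ 29. → (32, 29)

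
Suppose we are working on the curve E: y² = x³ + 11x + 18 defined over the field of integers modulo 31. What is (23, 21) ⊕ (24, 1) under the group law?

(12, 7)

(23, 21) + (24, 1). λ = (1 - 21)/(24 - 23) ≡ 11/1 mod 31. 1⁻¹ ≡ 1 (mod 31), so λ ≡ 11.
  x = λ² - 23 - 24 = 121 - 47 ≡ 12; y = λ·(23 - 12) - 21 ≡ 7. → (12, 7)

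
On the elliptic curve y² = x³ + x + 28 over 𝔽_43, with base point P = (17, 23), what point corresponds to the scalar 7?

Double-and-add on 7 = (111)₂. Start with P = (17, 23) for the leading 1-bit.
double: tangent at (17, 23): λ = (3·17² + 1)/(2·23) ≡ 8/3. 3⁻¹ ≡ 29 (mod 43), so λ ≡ 8·29 ≡ 17.
  x = λ² - 17 - 17 = 289 - 34 ≡ 40; y = λ·(17 - 40) - 23 ≡ 16. → (40, 16)
add P: (40, 16) + (17, 23). λ = (23 - 16)/(17 - 40) ≡ 7/20 mod 43. 20⁻¹ ≡ 28 (mod 43), so λ ≡ 24.
  x = λ² - 40 - 17 = 576 - 57 ≡ 3; y = λ·(40 - 3) - 16 ≡ 12. → (3, 12)
double: tangent at (3, 12): λ = (3·3² + 1)/(2·12) ≡ 28/24. 24⁻¹ ≡ 9 (mod 43), so λ ≡ 28·9 ≡ 37.
  x = λ² - 3 - 3 = 1369 - 6 ≡ 30; y = λ·(3 - 30) - 12 ≡ 21. → (30, 21)
add P: (30, 21) + (17, 23). λ = (23 - 21)/(17 - 30) ≡ 2/30 mod 43. 30⁻¹ ≡ 33 (mod 43), so λ ≡ 23.
  x = λ² - 30 - 17 = 529 - 47 ≡ 9; y = λ·(30 - 9) - 21 ≡ 32. → (9, 32)

(9, 32)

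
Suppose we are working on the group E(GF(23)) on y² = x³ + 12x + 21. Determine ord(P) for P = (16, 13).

2P: tangent at (16, 13): λ = (3·16² + 12)/(2·13) ≡ 21/3. 3⁻¹ ≡ 8 (mod 23) since 3·8 = 24 ≡ 1, so λ ≡ 21·8 ≡ 7.
  x = λ² - 16 - 16 = 49 - 32 ≡ 17; y = λ·(16 - 17) - 13 ≡ 3. → (17, 3)
3P: (17, 3) + (16, 13). λ = (13 - 3)/(16 - 17) ≡ 10/22 mod 23. 22⁻¹ ≡ 22 (mod 23), so λ ≡ 13.
  x = λ² - 17 - 16 = 169 - 33 ≡ 21; y = λ·(17 - 21) - 3 ≡ 14. → (21, 14)
4P: (21, 14) + (16, 13). λ = (13 - 14)/(16 - 21) ≡ 22/18 mod 23. 18⁻¹ ≡ 9 (mod 23) since 18·9 = 162 ≡ 1, so λ ≡ 14.
  x = λ² - 21 - 16 = 196 - 37 ≡ 21; y = λ·(21 - 21) - 14 ≡ 9. → (21, 9)
5P: (21, 9) + (16, 13). λ = (13 - 9)/(16 - 21) ≡ 4/18 mod 23. 18⁻¹ ≡ 9 (mod 23), so λ ≡ 13.
  x = λ² - 21 - 16 = 169 - 37 ≡ 17; y = λ·(21 - 17) - 9 ≡ 20. → (17, 20)
6P: (17, 20) + (16, 13). λ = (13 - 20)/(16 - 17) ≡ 16/22 mod 23. 22⁻¹ ≡ 22 (mod 23), so λ ≡ 7.
  x = λ² - 17 - 16 = 49 - 33 ≡ 16; y = λ·(17 - 16) - 20 ≡ 10. → (16, 10)
7P: (16, 10) + (16, 13): same x and y₁ ≡ -y₂, so the sum is O.
7P = O, so the order is 7.

7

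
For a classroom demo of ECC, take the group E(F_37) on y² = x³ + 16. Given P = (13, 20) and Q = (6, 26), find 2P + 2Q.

First 2P:
Repeated addition: build up to 2P.
2P: tangent at (13, 20): λ = (3·13² + 0)/(2·20) ≡ 26/3. 3⁻¹ ≡ 25 (mod 37), so λ ≡ 26·25 ≡ 21.
  x = λ² - 13 - 13 = 441 - 26 ≡ 8; y = λ·(13 - 8) - 20 ≡ 11. → (8, 11)
2P = (8, 11).
Next 2Q:
Repeated addition: build up to 2Q.
2Q: tangent at (6, 26): λ = (3·6² + 0)/(2·26) ≡ 34/15. 15⁻¹ ≡ 5 (mod 37), so λ ≡ 34·5 ≡ 22.
  x = λ² - 6 - 6 = 484 - 12 ≡ 28; y = λ·(6 - 28) - 26 ≡ 8. → (28, 8)
2Q = (28, 8).
Finally 2P + 2Q:
(8, 11) + (28, 8). λ = (8 - 11)/(28 - 8) ≡ 34/20 mod 37. 20⁻¹ ≡ 13 (mod 37) since 20·13 = 260 ≡ 1, so λ ≡ 35.
  x = λ² - 8 - 28 = 1225 - 36 ≡ 5; y = λ·(8 - 5) - 11 ≡ 20. → (5, 20)

(5, 20)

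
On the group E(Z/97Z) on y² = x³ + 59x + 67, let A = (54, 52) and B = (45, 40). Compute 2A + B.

(42, 87)

First 2A:
Repeated addition: build up to 2A.
2A: tangent at (54, 52): λ = (3·54² + 59)/(2·52) ≡ 77/7. 7⁻¹ ≡ 14 (mod 97), so λ ≡ 77·14 ≡ 11.
  x = λ² - 54 - 54 = 121 - 108 ≡ 13; y = λ·(54 - 13) - 52 ≡ 11. → (13, 11)
2A = (13, 11).
Finally 2A + B:
(13, 11) + (45, 40). λ = (40 - 11)/(45 - 13) ≡ 29/32 mod 97. 32⁻¹ ≡ 94 (mod 97), so λ ≡ 10.
  x = λ² - 13 - 45 = 100 - 58 ≡ 42; y = λ·(13 - 42) - 11 ≡ 87. → (42, 87)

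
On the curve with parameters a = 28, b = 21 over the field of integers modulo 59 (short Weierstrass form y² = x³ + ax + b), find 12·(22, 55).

Write P = (22, 55).
Repeated addition: build up to 12P.
2P: tangent at (22, 55): λ = (3·22² + 28)/(2·55) ≡ 5/51. 51⁻¹ ≡ 22 (mod 59), so λ ≡ 5·22 ≡ 51.
  x = λ² - 22 - 22 = 2601 - 44 ≡ 20; y = λ·(22 - 20) - 55 ≡ 47. → (20, 47)
3P: (20, 47) + (22, 55). λ = (55 - 47)/(22 - 20) ≡ 8/2 mod 59. 2⁻¹ ≡ 30 (mod 59) since 2·30 = 60 ≡ 1, so λ ≡ 4.
  x = λ² - 20 - 22 = 16 - 42 ≡ 33; y = λ·(20 - 33) - 47 ≡ 19. → (33, 19)
4P: (33, 19) + (22, 55). λ = (55 - 19)/(22 - 33) ≡ 36/48 mod 59. 48⁻¹ ≡ 16 (mod 59), so λ ≡ 45.
  x = λ² - 33 - 22 = 2025 - 55 ≡ 23; y = λ·(33 - 23) - 19 ≡ 18. → (23, 18)
5P: (23, 18) + (22, 55). λ = (55 - 18)/(22 - 23) ≡ 37/58 mod 59. 58⁻¹ ≡ 58 (mod 59), so λ ≡ 22.
  x = λ² - 23 - 22 = 484 - 45 ≡ 26; y = λ·(23 - 26) - 18 ≡ 34. → (26, 34)
6P: (26, 34) + (22, 55). λ = (55 - 34)/(22 - 26) ≡ 21/55 mod 59. 55⁻¹ ≡ 44 (mod 59), so λ ≡ 39.
  x = λ² - 26 - 22 = 1521 - 48 ≡ 57; y = λ·(26 - 57) - 34 ≡ 55. → (57, 55)
7P: (57, 55) + (22, 55). λ = (55 - 55)/(22 - 57) ≡ 0/24 mod 59. 24⁻¹ ≡ 32 (mod 59), so λ ≡ 0.
  x = λ² - 57 - 22 = 0 - 79 ≡ 39; y = λ·(57 - 39) - 55 ≡ 4. → (39, 4)
8P: (39, 4) + (22, 55). λ = (55 - 4)/(22 - 39) ≡ 51/42 mod 59. 42⁻¹ ≡ 52 (mod 59), so λ ≡ 56.
  x = λ² - 39 - 22 = 3136 - 61 ≡ 7; y = λ·(39 - 7) - 4 ≡ 18. → (7, 18)
9P: (7, 18) + (22, 55). λ = (55 - 18)/(22 - 7) ≡ 37/15 mod 59. 15⁻¹ ≡ 4 (mod 59), so λ ≡ 30.
  x = λ² - 7 - 22 = 900 - 29 ≡ 45; y = λ·(7 - 45) - 18 ≡ 22. → (45, 22)
10P: (45, 22) + (22, 55). λ = (55 - 22)/(22 - 45) ≡ 33/36 mod 59. 36⁻¹ ≡ 41 (mod 59) since 36·41 = 1476 ≡ 1, so λ ≡ 55.
  x = λ² - 45 - 22 = 3025 - 67 ≡ 8; y = λ·(45 - 8) - 22 ≡ 7. → (8, 7)
11P: (8, 7) + (22, 55). λ = (55 - 7)/(22 - 8) ≡ 48/14 mod 59. 14⁻¹ ≡ 38 (mod 59) since 14·38 = 532 ≡ 1, so λ ≡ 54.
  x = λ² - 8 - 22 = 2916 - 30 ≡ 54; y = λ·(8 - 54) - 7 ≡ 46. → (54, 46)
12P: (54, 46) + (22, 55). λ = (55 - 46)/(22 - 54) ≡ 9/27 mod 59. 27⁻¹ ≡ 35 (mod 59), so λ ≡ 20.
  x = λ² - 54 - 22 = 400 - 76 ≡ 29; y = λ·(54 - 29) - 46 ≡ 41. → (29, 41)

(29, 41)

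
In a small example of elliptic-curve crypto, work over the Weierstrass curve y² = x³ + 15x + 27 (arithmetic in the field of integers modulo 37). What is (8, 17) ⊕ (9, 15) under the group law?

(24, 15)

(8, 17) + (9, 15). λ = (15 - 17)/(9 - 8) ≡ 35/1 mod 37. 1⁻¹ ≡ 1 (mod 37), so λ ≡ 35.
  x = λ² - 8 - 9 = 1225 - 17 ≡ 24; y = λ·(8 - 24) - 17 ≡ 15. → (24, 15)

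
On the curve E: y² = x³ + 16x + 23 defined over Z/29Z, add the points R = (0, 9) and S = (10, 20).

(0, 9) + (10, 20). λ = (20 - 9)/(10 - 0) ≡ 11/10 mod 29. 10⁻¹ ≡ 3 (mod 29), so λ ≡ 4.
  x = λ² - 0 - 10 = 16 - 10 ≡ 6; y = λ·(0 - 6) - 9 ≡ 25. → (6, 25)

(6, 25)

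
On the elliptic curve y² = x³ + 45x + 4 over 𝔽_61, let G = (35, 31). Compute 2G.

tangent at (35, 31): λ = (3·35² + 45)/(2·31) ≡ 60/1. 1⁻¹ ≡ 1 (mod 61) since 1·1 = 1 ≡ 1, so λ ≡ 60·1 ≡ 60.
  x = λ² - 35 - 35 = 3600 - 70 ≡ 53; y = λ·(35 - 53) - 31 ≡ 48. → (53, 48)

(53, 48)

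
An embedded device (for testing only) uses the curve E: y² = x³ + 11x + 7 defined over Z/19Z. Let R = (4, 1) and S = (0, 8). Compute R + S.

(5, 15)

(4, 1) + (0, 8). λ = (8 - 1)/(0 - 4) ≡ 7/15 mod 19. 15⁻¹ ≡ 14 (mod 19), so λ ≡ 3.
  x = λ² - 4 - 0 = 9 - 4 ≡ 5; y = λ·(4 - 5) - 1 ≡ 15. → (5, 15)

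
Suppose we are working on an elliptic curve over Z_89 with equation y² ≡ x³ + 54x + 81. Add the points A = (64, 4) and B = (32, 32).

(64, 4) + (32, 32). λ = (32 - 4)/(32 - 64) ≡ 28/57 mod 89. 57⁻¹ ≡ 25 (mod 89) since 57·25 = 1425 ≡ 1, so λ ≡ 77.
  x = λ² - 64 - 32 = 5929 - 96 ≡ 48; y = λ·(64 - 48) - 4 ≡ 71. → (48, 71)

(48, 71)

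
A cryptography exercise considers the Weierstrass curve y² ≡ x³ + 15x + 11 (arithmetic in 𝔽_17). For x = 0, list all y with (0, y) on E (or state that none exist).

x³ + 15x + 11 = 11 ≡ 11 (mod 17).
11 is a non-residue mod 17; no y exists.

none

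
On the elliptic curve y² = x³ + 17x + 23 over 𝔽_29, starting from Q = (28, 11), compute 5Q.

Repeated addition: build up to 5Q.
2Q: tangent at (28, 11): λ = (3·28² + 17)/(2·11) ≡ 20/22. 22⁻¹ ≡ 4 (mod 29) since 22·4 = 88 ≡ 1, so λ ≡ 20·4 ≡ 22.
  x = λ² - 28 - 28 = 484 - 56 ≡ 22; y = λ·(28 - 22) - 11 ≡ 5. → (22, 5)
3Q: (22, 5) + (28, 11). λ = (11 - 5)/(28 - 22) ≡ 6/6 mod 29. 6⁻¹ ≡ 5 (mod 29), so λ ≡ 1.
  x = λ² - 22 - 28 = 1 - 50 ≡ 9; y = λ·(22 - 9) - 5 ≡ 8. → (9, 8)
4Q: (9, 8) + (28, 11). λ = (11 - 8)/(28 - 9) ≡ 3/19 mod 29. 19⁻¹ ≡ 26 (mod 29), so λ ≡ 20.
  x = λ² - 9 - 28 = 400 - 37 ≡ 15; y = λ·(9 - 15) - 8 ≡ 17. → (15, 17)
5Q: (15, 17) + (28, 11). λ = (11 - 17)/(28 - 15) ≡ 23/13 mod 29. 13⁻¹ ≡ 9 (mod 29), so λ ≡ 4.
  x = λ² - 15 - 28 = 16 - 43 ≡ 2; y = λ·(15 - 2) - 17 ≡ 6. → (2, 6)

(2, 6)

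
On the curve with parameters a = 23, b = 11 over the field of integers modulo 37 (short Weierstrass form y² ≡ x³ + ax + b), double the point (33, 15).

(18, 2)

tangent at (33, 15): λ = (3·33² + 23)/(2·15) ≡ 34/30. 30⁻¹ ≡ 21 (mod 37), so λ ≡ 34·21 ≡ 11.
  x = λ² - 33 - 33 = 121 - 66 ≡ 18; y = λ·(33 - 18) - 15 ≡ 2. → (18, 2)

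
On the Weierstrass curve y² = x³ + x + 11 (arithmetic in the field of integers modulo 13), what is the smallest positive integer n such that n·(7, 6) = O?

12

2P: tangent at (7, 6): λ = (3·7² + 1)/(2·6) ≡ 5/12. 12⁻¹ ≡ 12 (mod 13) since 12·12 = 144 ≡ 1, so λ ≡ 5·12 ≡ 8.
  x = λ² - 7 - 7 = 64 - 14 ≡ 11; y = λ·(7 - 11) - 6 ≡ 1. → (11, 1)
3P: (11, 1) + (7, 6). λ = (6 - 1)/(7 - 11) ≡ 5/9 mod 13. 9⁻¹ ≡ 3 (mod 13) since 9·3 = 27 ≡ 1, so λ ≡ 2.
  x = λ² - 11 - 7 = 4 - 18 ≡ 12; y = λ·(11 - 12) - 1 ≡ 10. → (12, 10)
4P: (12, 10) + (7, 6). λ = (6 - 10)/(7 - 12) ≡ 9/8 mod 13. 8⁻¹ ≡ 5 (mod 13) since 8·5 = 40 ≡ 1, so λ ≡ 6.
  x = λ² - 12 - 7 = 36 - 19 ≡ 4; y = λ·(12 - 4) - 10 ≡ 12. → (4, 12)
5P: (4, 12) + (7, 6). λ = (6 - 12)/(7 - 4) ≡ 7/3 mod 13. 3⁻¹ ≡ 9 (mod 13), so λ ≡ 11.
  x = λ² - 4 - 7 = 121 - 11 ≡ 6; y = λ·(4 - 6) - 12 ≡ 5. → (6, 5)
6P: (6, 5) + (7, 6). λ = (6 - 5)/(7 - 6) ≡ 1/1 mod 13. 1⁻¹ ≡ 1 (mod 13), so λ ≡ 1.
  x = λ² - 6 - 7 = 1 - 13 ≡ 1; y = λ·(6 - 1) - 5 ≡ 0. → (1, 0)
7P: (1, 0) + (7, 6). λ = (6 - 0)/(7 - 1) ≡ 6/6 mod 13. 6⁻¹ ≡ 11 (mod 13) since 6·11 = 66 ≡ 1, so λ ≡ 1.
  x = λ² - 1 - 7 = 1 - 8 ≡ 6; y = λ·(1 - 6) - 0 ≡ 8. → (6, 8)
8P: (6, 8) + (7, 6). λ = (6 - 8)/(7 - 6) ≡ 11/1 mod 13. 1⁻¹ ≡ 1 (mod 13), so λ ≡ 11.
  x = λ² - 6 - 7 = 121 - 13 ≡ 4; y = λ·(6 - 4) - 8 ≡ 1. → (4, 1)
9P: (4, 1) + (7, 6). λ = (6 - 1)/(7 - 4) ≡ 5/3 mod 13. 3⁻¹ ≡ 9 (mod 13), so λ ≡ 6.
  x = λ² - 4 - 7 = 36 - 11 ≡ 12; y = λ·(4 - 12) - 1 ≡ 3. → (12, 3)
10P: (12, 3) + (7, 6). λ = (6 - 3)/(7 - 12) ≡ 3/8 mod 13. 8⁻¹ ≡ 5 (mod 13), so λ ≡ 2.
  x = λ² - 12 - 7 = 4 - 19 ≡ 11; y = λ·(12 - 11) - 3 ≡ 12. → (11, 12)
11P: (11, 12) + (7, 6). λ = (6 - 12)/(7 - 11) ≡ 7/9 mod 13. 9⁻¹ ≡ 3 (mod 13) since 9·3 = 27 ≡ 1, so λ ≡ 8.
  x = λ² - 11 - 7 = 64 - 18 ≡ 7; y = λ·(11 - 7) - 12 ≡ 7. → (7, 7)
12P: (7, 7) + (7, 6): same x and y₁ ≡ -y₂, so the sum is O.
12P = O, so the order is 12.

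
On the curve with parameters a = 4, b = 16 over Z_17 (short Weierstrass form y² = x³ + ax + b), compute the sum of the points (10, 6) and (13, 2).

(10, 6) + (13, 2). λ = (2 - 6)/(13 - 10) ≡ 13/3 mod 17. 3⁻¹ ≡ 6 (mod 17), so λ ≡ 10.
  x = λ² - 10 - 13 = 100 - 23 ≡ 9; y = λ·(10 - 9) - 6 ≡ 4. → (9, 4)

(9, 4)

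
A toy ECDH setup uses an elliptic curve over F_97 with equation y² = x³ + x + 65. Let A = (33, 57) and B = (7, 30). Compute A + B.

(33, 57) + (7, 30). λ = (30 - 57)/(7 - 33) ≡ 70/71 mod 97. 71⁻¹ ≡ 41 (mod 97), so λ ≡ 57.
  x = λ² - 33 - 7 = 3249 - 40 ≡ 8; y = λ·(33 - 8) - 57 ≡ 10. → (8, 10)

(8, 10)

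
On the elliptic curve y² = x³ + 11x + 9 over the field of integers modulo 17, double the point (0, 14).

(1, 2)

tangent at (0, 14): λ = (3·0² + 11)/(2·14) ≡ 11/11. 11⁻¹ ≡ 14 (mod 17) since 11·14 = 154 ≡ 1, so λ ≡ 11·14 ≡ 1.
  x = λ² - 0 - 0 = 1 - 0 ≡ 1; y = λ·(0 - 1) - 14 ≡ 2. → (1, 2)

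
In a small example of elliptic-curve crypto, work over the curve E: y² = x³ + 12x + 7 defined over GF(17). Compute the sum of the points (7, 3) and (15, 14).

(3, 11)

(7, 3) + (15, 14). λ = (14 - 3)/(15 - 7) ≡ 11/8 mod 17. 8⁻¹ ≡ 15 (mod 17) since 8·15 = 120 ≡ 1, so λ ≡ 12.
  x = λ² - 7 - 15 = 144 - 22 ≡ 3; y = λ·(7 - 3) - 3 ≡ 11. → (3, 11)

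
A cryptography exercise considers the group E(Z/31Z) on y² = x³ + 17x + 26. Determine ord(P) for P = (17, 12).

9

2P: tangent at (17, 12): λ = (3·17² + 17)/(2·12) ≡ 16/24. 24⁻¹ ≡ 22 (mod 31), so λ ≡ 16·22 ≡ 11.
  x = λ² - 17 - 17 = 121 - 34 ≡ 25; y = λ·(17 - 25) - 12 ≡ 24. → (25, 24)
3P: (25, 24) + (17, 12). λ = (12 - 24)/(17 - 25) ≡ 19/23 mod 31. 23⁻¹ ≡ 27 (mod 31), so λ ≡ 17.
  x = λ² - 25 - 17 = 289 - 42 ≡ 30; y = λ·(25 - 30) - 24 ≡ 15. → (30, 15)
4P: (30, 15) + (17, 12). λ = (12 - 15)/(17 - 30) ≡ 28/18 mod 31. 18⁻¹ ≡ 19 (mod 31) since 18·19 = 342 ≡ 1, so λ ≡ 5.
  x = λ² - 30 - 17 = 25 - 47 ≡ 9; y = λ·(30 - 9) - 15 ≡ 28. → (9, 28)
5P: (9, 28) + (17, 12). λ = (12 - 28)/(17 - 9) ≡ 15/8 mod 31. 8⁻¹ ≡ 4 (mod 31), so λ ≡ 29.
  x = λ² - 9 - 17 = 841 - 26 ≡ 9; y = λ·(9 - 9) - 28 ≡ 3. → (9, 3)
6P: (9, 3) + (17, 12). λ = (12 - 3)/(17 - 9) ≡ 9/8 mod 31. 8⁻¹ ≡ 4 (mod 31), so λ ≡ 5.
  x = λ² - 9 - 17 = 25 - 26 ≡ 30; y = λ·(9 - 30) - 3 ≡ 16. → (30, 16)
7P: (30, 16) + (17, 12). λ = (12 - 16)/(17 - 30) ≡ 27/18 mod 31. 18⁻¹ ≡ 19 (mod 31), so λ ≡ 17.
  x = λ² - 30 - 17 = 289 - 47 ≡ 25; y = λ·(30 - 25) - 16 ≡ 7. → (25, 7)
8P: (25, 7) + (17, 12). λ = (12 - 7)/(17 - 25) ≡ 5/23 mod 31. 23⁻¹ ≡ 27 (mod 31), so λ ≡ 11.
  x = λ² - 25 - 17 = 121 - 42 ≡ 17; y = λ·(25 - 17) - 7 ≡ 19. → (17, 19)
9P: (17, 19) + (17, 12): same x and y₁ ≡ -y₂, so the sum is O.
9P = O, so the order is 9.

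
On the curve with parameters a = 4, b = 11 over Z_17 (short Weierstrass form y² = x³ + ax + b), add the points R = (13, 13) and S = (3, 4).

(13, 13) + (3, 4). λ = (4 - 13)/(3 - 13) ≡ 8/7 mod 17. 7⁻¹ ≡ 5 (mod 17), so λ ≡ 6.
  x = λ² - 13 - 3 = 36 - 16 ≡ 3; y = λ·(13 - 3) - 13 ≡ 13. → (3, 13)

(3, 13)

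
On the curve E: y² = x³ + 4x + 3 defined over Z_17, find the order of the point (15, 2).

2P: tangent at (15, 2): λ = (3·15² + 4)/(2·2) ≡ 16/4. 4⁻¹ ≡ 13 (mod 17), so λ ≡ 16·13 ≡ 4.
  x = λ² - 15 - 15 = 16 - 30 ≡ 3; y = λ·(15 - 3) - 2 ≡ 12. → (3, 12)
3P: (3, 12) + (15, 2). λ = (2 - 12)/(15 - 3) ≡ 7/12 mod 17. 12⁻¹ ≡ 10 (mod 17), so λ ≡ 2.
  x = λ² - 3 - 15 = 4 - 18 ≡ 3; y = λ·(3 - 3) - 12 ≡ 5. → (3, 5)
4P: (3, 5) + (15, 2). λ = (2 - 5)/(15 - 3) ≡ 14/12 mod 17. 12⁻¹ ≡ 10 (mod 17) since 12·10 = 120 ≡ 1, so λ ≡ 4.
  x = λ² - 3 - 15 = 16 - 18 ≡ 15; y = λ·(3 - 15) - 5 ≡ 15. → (15, 15)
5P: (15, 15) + (15, 2): same x and y₁ ≡ -y₂, so the sum is 𝒪.
5P = 𝒪, so the order is 5.

5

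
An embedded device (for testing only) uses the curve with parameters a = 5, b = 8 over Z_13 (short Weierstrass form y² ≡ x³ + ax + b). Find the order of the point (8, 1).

12

2P: tangent at (8, 1): λ = (3·8² + 5)/(2·1) ≡ 2/2. 2⁻¹ ≡ 7 (mod 13), so λ ≡ 2·7 ≡ 1.
  x = λ² - 8 - 8 = 1 - 16 ≡ 11; y = λ·(8 - 11) - 1 ≡ 9. → (11, 9)
3P: (11, 9) + (8, 1). λ = (1 - 9)/(8 - 11) ≡ 5/10 mod 13. 10⁻¹ ≡ 4 (mod 13) since 10·4 = 40 ≡ 1, so λ ≡ 7.
  x = λ² - 11 - 8 = 49 - 19 ≡ 4; y = λ·(11 - 4) - 9 ≡ 1. → (4, 1)
4P: (4, 1) + (8, 1). λ = (1 - 1)/(8 - 4) ≡ 0/4 mod 13. 4⁻¹ ≡ 10 (mod 13), so λ ≡ 0.
  x = λ² - 4 - 8 = 0 - 12 ≡ 1; y = λ·(4 - 1) - 1 ≡ 12. → (1, 12)
5P: (1, 12) + (8, 1). λ = (1 - 12)/(8 - 1) ≡ 2/7 mod 13. 7⁻¹ ≡ 2 (mod 13) since 7·2 = 14 ≡ 1, so λ ≡ 4.
  x = λ² - 1 - 8 = 16 - 9 ≡ 7; y = λ·(1 - 7) - 12 ≡ 3. → (7, 3)
6P: (7, 3) + (8, 1). λ = (1 - 3)/(8 - 7) ≡ 11/1 mod 13. 1⁻¹ ≡ 1 (mod 13) since 1·1 = 1 ≡ 1, so λ ≡ 11.
  x = λ² - 7 - 8 = 121 - 15 ≡ 2; y = λ·(7 - 2) - 3 ≡ 0. → (2, 0)
7P: (2, 0) + (8, 1). λ = (1 - 0)/(8 - 2) ≡ 1/6 mod 13. 6⁻¹ ≡ 11 (mod 13) since 6·11 = 66 ≡ 1, so λ ≡ 11.
  x = λ² - 2 - 8 = 121 - 10 ≡ 7; y = λ·(2 - 7) - 0 ≡ 10. → (7, 10)
8P: (7, 10) + (8, 1). λ = (1 - 10)/(8 - 7) ≡ 4/1 mod 13. 1⁻¹ ≡ 1 (mod 13) since 1·1 = 1 ≡ 1, so λ ≡ 4.
  x = λ² - 7 - 8 = 16 - 15 ≡ 1; y = λ·(7 - 1) - 10 ≡ 1. → (1, 1)
9P: (1, 1) + (8, 1). λ = (1 - 1)/(8 - 1) ≡ 0/7 mod 13. 7⁻¹ ≡ 2 (mod 13) since 7·2 = 14 ≡ 1, so λ ≡ 0.
  x = λ² - 1 - 8 = 0 - 9 ≡ 4; y = λ·(1 - 4) - 1 ≡ 12. → (4, 12)
10P: (4, 12) + (8, 1). λ = (1 - 12)/(8 - 4) ≡ 2/4 mod 13. 4⁻¹ ≡ 10 (mod 13), so λ ≡ 7.
  x = λ² - 4 - 8 = 49 - 12 ≡ 11; y = λ·(4 - 11) - 12 ≡ 4. → (11, 4)
11P: (11, 4) + (8, 1). λ = (1 - 4)/(8 - 11) ≡ 10/10 mod 13. 10⁻¹ ≡ 4 (mod 13), so λ ≡ 1.
  x = λ² - 11 - 8 = 1 - 19 ≡ 8; y = λ·(11 - 8) - 4 ≡ 12. → (8, 12)
12P: (8, 12) + (8, 1): same x and y₁ ≡ -y₂, so the sum is the point at infinity.
12P = the point at infinity, so the order is 12.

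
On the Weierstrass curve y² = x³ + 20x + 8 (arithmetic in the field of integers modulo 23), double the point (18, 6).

(0, 10)

tangent at (18, 6): λ = (3·18² + 20)/(2·6) ≡ 3/12. 12⁻¹ ≡ 2 (mod 23) since 12·2 = 24 ≡ 1, so λ ≡ 3·2 ≡ 6.
  x = λ² - 18 - 18 = 36 - 36 ≡ 0; y = λ·(18 - 0) - 6 ≡ 10. → (0, 10)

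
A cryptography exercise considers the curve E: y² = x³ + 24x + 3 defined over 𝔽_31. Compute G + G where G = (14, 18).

tangent at (14, 18): λ = (3·14² + 24)/(2·18) ≡ 23/5. 5⁻¹ ≡ 25 (mod 31), so λ ≡ 23·25 ≡ 17.
  x = λ² - 14 - 14 = 289 - 28 ≡ 13; y = λ·(14 - 13) - 18 ≡ 30. → (13, 30)

(13, 30)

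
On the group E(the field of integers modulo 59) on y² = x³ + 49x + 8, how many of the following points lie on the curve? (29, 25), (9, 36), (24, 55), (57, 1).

2

(29, 25): 25² ≡ 35, rhs ≡ 35 → on.
(9, 36): 36² ≡ 57, rhs ≡ 57 → on.
(24, 55): 55² ≡ 16, rhs ≡ 22 → off.
(57, 1): 1² ≡ 1, rhs ≡ 20 → off.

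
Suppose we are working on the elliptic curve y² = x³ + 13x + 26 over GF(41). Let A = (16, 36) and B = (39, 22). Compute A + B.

(16, 36) + (39, 22). λ = (22 - 36)/(39 - 16) ≡ 27/23 mod 41. 23⁻¹ ≡ 25 (mod 41) since 23·25 = 575 ≡ 1, so λ ≡ 19.
  x = λ² - 16 - 39 = 361 - 55 ≡ 19; y = λ·(16 - 19) - 36 ≡ 30. → (19, 30)

(19, 30)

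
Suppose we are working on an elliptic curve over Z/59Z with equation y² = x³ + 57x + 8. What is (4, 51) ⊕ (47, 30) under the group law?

(4, 51) + (47, 30). λ = (30 - 51)/(47 - 4) ≡ 38/43 mod 59. 43⁻¹ ≡ 11 (mod 59), so λ ≡ 5.
  x = λ² - 4 - 47 = 25 - 51 ≡ 33; y = λ·(4 - 33) - 51 ≡ 40. → (33, 40)

(33, 40)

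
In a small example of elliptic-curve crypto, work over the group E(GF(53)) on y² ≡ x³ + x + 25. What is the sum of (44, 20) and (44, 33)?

The two points share x = 44 and their y-coordinates satisfy 20 + 33 ≡ 0 (mod 53), so they are inverses. Their sum is the point at infinity.

O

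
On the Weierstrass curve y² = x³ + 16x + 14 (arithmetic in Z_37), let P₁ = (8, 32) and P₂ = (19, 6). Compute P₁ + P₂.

(8, 32) + (19, 6). λ = (6 - 32)/(19 - 8) ≡ 11/11 mod 37. 11⁻¹ ≡ 27 (mod 37) since 11·27 = 297 ≡ 1, so λ ≡ 1.
  x = λ² - 8 - 19 = 1 - 27 ≡ 11; y = λ·(8 - 11) - 32 ≡ 2. → (11, 2)

(11, 2)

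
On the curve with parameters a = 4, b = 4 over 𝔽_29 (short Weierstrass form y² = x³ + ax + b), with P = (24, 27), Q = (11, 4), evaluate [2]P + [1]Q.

(11, 25)

First 2P:
Repeated addition: build up to 2P.
2P: tangent at (24, 27): λ = (3·24² + 4)/(2·27) ≡ 21/25. 25⁻¹ ≡ 7 (mod 29), so λ ≡ 21·7 ≡ 2.
  x = λ² - 24 - 24 = 4 - 48 ≡ 14; y = λ·(24 - 14) - 27 ≡ 22. → (14, 22)
2P = (14, 22).
Finally 2P + Q:
(14, 22) + (11, 4). λ = (4 - 22)/(11 - 14) ≡ 11/26 mod 29. 26⁻¹ ≡ 19 (mod 29), so λ ≡ 6.
  x = λ² - 14 - 11 = 36 - 25 ≡ 11; y = λ·(14 - 11) - 22 ≡ 25. → (11, 25)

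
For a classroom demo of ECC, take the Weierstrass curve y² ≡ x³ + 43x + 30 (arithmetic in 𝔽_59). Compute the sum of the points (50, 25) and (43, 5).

(44, 9)

(50, 25) + (43, 5). λ = (5 - 25)/(43 - 50) ≡ 39/52 mod 59. 52⁻¹ ≡ 42 (mod 59), so λ ≡ 45.
  x = λ² - 50 - 43 = 2025 - 93 ≡ 44; y = λ·(50 - 44) - 25 ≡ 9. → (44, 9)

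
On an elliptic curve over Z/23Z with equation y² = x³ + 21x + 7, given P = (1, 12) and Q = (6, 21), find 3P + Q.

O

First 3P:
Repeated addition: build up to 3P.
2P: tangent at (1, 12): λ = (3·1² + 21)/(2·12) ≡ 1/1. 1⁻¹ ≡ 1 (mod 23) since 1·1 = 1 ≡ 1, so λ ≡ 1·1 ≡ 1.
  x = λ² - 1 - 1 = 1 - 2 ≡ 22; y = λ·(1 - 22) - 12 ≡ 13. → (22, 13)
3P: (22, 13) + (1, 12). λ = (12 - 13)/(1 - 22) ≡ 22/2 mod 23. 2⁻¹ ≡ 12 (mod 23) since 2·12 = 24 ≡ 1, so λ ≡ 11.
  x = λ² - 22 - 1 = 121 - 23 ≡ 6; y = λ·(22 - 6) - 13 ≡ 2. → (6, 2)
3P = (6, 2).
Finally 3P + Q:
(6, 2) + (6, 21): same x and y₁ ≡ -y₂, so the sum is O.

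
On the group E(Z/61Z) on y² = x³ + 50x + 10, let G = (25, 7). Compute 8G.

Double-and-add on 8 = (1000)₂. Start with G = (25, 7) for the leading 1-bit.
double: tangent at (25, 7): λ = (3·25² + 50)/(2·7) ≡ 34/14. 14⁻¹ ≡ 48 (mod 61), so λ ≡ 34·48 ≡ 46.
  x = λ² - 25 - 25 = 2116 - 50 ≡ 53; y = λ·(25 - 53) - 7 ≡ 47. → (53, 47)
double: tangent at (53, 47): λ = (3·53² + 50)/(2·47) ≡ 59/33. 33⁻¹ ≡ 37 (mod 61), so λ ≡ 59·37 ≡ 48.
  x = λ² - 53 - 53 = 2304 - 106 ≡ 2; y = λ·(53 - 2) - 47 ≡ 22. → (2, 22)
double: tangent at (2, 22): λ = (3·2² + 50)/(2·22) ≡ 1/44. 44⁻¹ ≡ 43 (mod 61), so λ ≡ 1·43 ≡ 43.
  x = λ² - 2 - 2 = 1849 - 4 ≡ 15; y = λ·(2 - 15) - 22 ≡ 29. → (15, 29)

(15, 29)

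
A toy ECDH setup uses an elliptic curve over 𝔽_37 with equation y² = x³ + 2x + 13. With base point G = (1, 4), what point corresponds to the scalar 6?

(4, 23)

Repeated addition: build up to 6G.
2G: tangent at (1, 4): λ = (3·1² + 2)/(2·4) ≡ 5/8. 8⁻¹ ≡ 14 (mod 37), so λ ≡ 5·14 ≡ 33.
  x = λ² - 1 - 1 = 1089 - 2 ≡ 14; y = λ·(1 - 14) - 4 ≡ 11. → (14, 11)
3G: (14, 11) + (1, 4). λ = (4 - 11)/(1 - 14) ≡ 30/24 mod 37. 24⁻¹ ≡ 17 (mod 37), so λ ≡ 29.
  x = λ² - 14 - 1 = 841 - 15 ≡ 12; y = λ·(14 - 12) - 11 ≡ 10. → (12, 10)
4G: (12, 10) + (1, 4). λ = (4 - 10)/(1 - 12) ≡ 31/26 mod 37. 26⁻¹ ≡ 10 (mod 37), so λ ≡ 14.
  x = λ² - 12 - 1 = 196 - 13 ≡ 35; y = λ·(12 - 35) - 10 ≡ 1. → (35, 1)
5G: (35, 1) + (1, 4). λ = (4 - 1)/(1 - 35) ≡ 3/3 mod 37. 3⁻¹ ≡ 25 (mod 37) since 3·25 = 75 ≡ 1, so λ ≡ 1.
  x = λ² - 35 - 1 = 1 - 36 ≡ 2; y = λ·(35 - 2) - 1 ≡ 32. → (2, 32)
6G: (2, 32) + (1, 4). λ = (4 - 32)/(1 - 2) ≡ 9/36 mod 37. 36⁻¹ ≡ 36 (mod 37) since 36·36 = 1296 ≡ 1, so λ ≡ 28.
  x = λ² - 2 - 1 = 784 - 3 ≡ 4; y = λ·(2 - 4) - 32 ≡ 23. → (4, 23)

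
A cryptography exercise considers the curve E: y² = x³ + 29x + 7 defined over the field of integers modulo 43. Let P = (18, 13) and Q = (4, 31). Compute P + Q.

(18, 13) + (4, 31). λ = (31 - 13)/(4 - 18) ≡ 18/29 mod 43. 29⁻¹ ≡ 3 (mod 43), so λ ≡ 11.
  x = λ² - 18 - 4 = 121 - 22 ≡ 13; y = λ·(18 - 13) - 13 ≡ 42. → (13, 42)

(13, 42)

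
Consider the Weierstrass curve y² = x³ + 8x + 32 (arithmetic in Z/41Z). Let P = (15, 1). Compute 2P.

(19, 27)

tangent at (15, 1): λ = (3·15² + 8)/(2·1) ≡ 27/2. 2⁻¹ ≡ 21 (mod 41), so λ ≡ 27·21 ≡ 34.
  x = λ² - 15 - 15 = 1156 - 30 ≡ 19; y = λ·(15 - 19) - 1 ≡ 27. → (19, 27)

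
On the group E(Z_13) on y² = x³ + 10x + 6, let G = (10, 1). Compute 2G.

(7, 9)

tangent at (10, 1): λ = (3·10² + 10)/(2·1) ≡ 11/2. 2⁻¹ ≡ 7 (mod 13), so λ ≡ 11·7 ≡ 12.
  x = λ² - 10 - 10 = 144 - 20 ≡ 7; y = λ·(10 - 7) - 1 ≡ 9. → (7, 9)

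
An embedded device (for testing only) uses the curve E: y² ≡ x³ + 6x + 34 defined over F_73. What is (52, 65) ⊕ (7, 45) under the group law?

(16, 24)

(52, 65) + (7, 45). λ = (45 - 65)/(7 - 52) ≡ 53/28 mod 73. 28⁻¹ ≡ 60 (mod 73), so λ ≡ 41.
  x = λ² - 52 - 7 = 1681 - 59 ≡ 16; y = λ·(52 - 16) - 65 ≡ 24. → (16, 24)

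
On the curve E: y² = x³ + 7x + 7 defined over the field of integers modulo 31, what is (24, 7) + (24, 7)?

(11, 12)

tangent at (24, 7): λ = (3·24² + 7)/(2·7) ≡ 30/14. 14⁻¹ ≡ 20 (mod 31), so λ ≡ 30·20 ≡ 11.
  x = λ² - 24 - 24 = 121 - 48 ≡ 11; y = λ·(24 - 11) - 7 ≡ 12. → (11, 12)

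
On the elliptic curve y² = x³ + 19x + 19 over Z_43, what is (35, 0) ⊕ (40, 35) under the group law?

(17, 40)

(35, 0) + (40, 35). λ = (35 - 0)/(40 - 35) ≡ 35/5 mod 43. 5⁻¹ ≡ 26 (mod 43) since 5·26 = 130 ≡ 1, so λ ≡ 7.
  x = λ² - 35 - 40 = 49 - 75 ≡ 17; y = λ·(35 - 17) - 0 ≡ 40. → (17, 40)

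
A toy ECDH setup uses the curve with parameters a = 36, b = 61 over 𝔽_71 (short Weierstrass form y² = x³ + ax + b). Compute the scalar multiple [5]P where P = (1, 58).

O

Double-and-add on 5 = (101)₂. Start with P = (1, 58) for the leading 1-bit.
double: tangent at (1, 58): λ = (3·1² + 36)/(2·58) ≡ 39/45. 45⁻¹ ≡ 30 (mod 71) since 45·30 = 1350 ≡ 1, so λ ≡ 39·30 ≡ 34.
  x = λ² - 1 - 1 = 1156 - 2 ≡ 18; y = λ·(1 - 18) - 58 ≡ 3. → (18, 3)
double: tangent at (18, 3): λ = (3·18² + 36)/(2·3) ≡ 14/6. 6⁻¹ ≡ 12 (mod 71) since 6·12 = 72 ≡ 1, so λ ≡ 14·12 ≡ 26.
  x = λ² - 18 - 18 = 676 - 36 ≡ 1; y = λ·(18 - 1) - 3 ≡ 13. → (1, 13)
add P: (1, 13) + (1, 58): same x and y₁ ≡ -y₂, so the sum is O.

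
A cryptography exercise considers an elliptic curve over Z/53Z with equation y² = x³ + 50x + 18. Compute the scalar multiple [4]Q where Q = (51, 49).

(21, 43)

Repeated addition: build up to 4Q.
2Q: tangent at (51, 49): λ = (3·51² + 50)/(2·49) ≡ 9/45. 45⁻¹ ≡ 33 (mod 53), so λ ≡ 9·33 ≡ 32.
  x = λ² - 51 - 51 = 1024 - 102 ≡ 21; y = λ·(51 - 21) - 49 ≡ 10. → (21, 10)
3Q: (21, 10) + (51, 49). λ = (49 - 10)/(51 - 21) ≡ 39/30 mod 53. 30⁻¹ ≡ 23 (mod 53) since 30·23 = 690 ≡ 1, so λ ≡ 49.
  x = λ² - 21 - 51 = 2401 - 72 ≡ 50; y = λ·(21 - 50) - 10 ≡ 0. → (50, 0)
4Q: (50, 0) + (51, 49). λ = (49 - 0)/(51 - 50) ≡ 49/1 mod 53. 1⁻¹ ≡ 1 (mod 53), so λ ≡ 49.
  x = λ² - 50 - 51 = 2401 - 101 ≡ 21; y = λ·(50 - 21) - 0 ≡ 43. → (21, 43)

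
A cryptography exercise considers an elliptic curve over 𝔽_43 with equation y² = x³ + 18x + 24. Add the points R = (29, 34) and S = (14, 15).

(6, 41)

(29, 34) + (14, 15). λ = (15 - 34)/(14 - 29) ≡ 24/28 mod 43. 28⁻¹ ≡ 20 (mod 43), so λ ≡ 7.
  x = λ² - 29 - 14 = 49 - 43 ≡ 6; y = λ·(29 - 6) - 34 ≡ 41. → (6, 41)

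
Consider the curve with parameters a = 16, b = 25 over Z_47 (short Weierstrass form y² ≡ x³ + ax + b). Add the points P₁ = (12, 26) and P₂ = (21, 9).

(46, 33)

(12, 26) + (21, 9). λ = (9 - 26)/(21 - 12) ≡ 30/9 mod 47. 9⁻¹ ≡ 21 (mod 47), so λ ≡ 19.
  x = λ² - 12 - 21 = 361 - 33 ≡ 46; y = λ·(12 - 46) - 26 ≡ 33. → (46, 33)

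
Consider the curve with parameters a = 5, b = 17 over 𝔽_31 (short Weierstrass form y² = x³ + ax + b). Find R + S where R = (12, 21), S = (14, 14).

(12, 21) + (14, 14). λ = (14 - 21)/(14 - 12) ≡ 24/2 mod 31. 2⁻¹ ≡ 16 (mod 31), so λ ≡ 12.
  x = λ² - 12 - 14 = 144 - 26 ≡ 25; y = λ·(12 - 25) - 21 ≡ 9. → (25, 9)

(25, 9)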